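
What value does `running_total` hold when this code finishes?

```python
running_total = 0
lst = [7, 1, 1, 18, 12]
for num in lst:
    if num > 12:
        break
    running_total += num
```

Let's trace through this code step by step.

Initialize: running_total = 0
Initialize: lst = [7, 1, 1, 18, 12]
Entering loop: for num in lst:

After execution: running_total = 9
9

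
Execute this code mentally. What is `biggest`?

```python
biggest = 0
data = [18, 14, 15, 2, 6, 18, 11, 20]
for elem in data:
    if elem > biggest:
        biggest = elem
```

Let's trace through this code step by step.

Initialize: biggest = 0
Initialize: data = [18, 14, 15, 2, 6, 18, 11, 20]
Entering loop: for elem in data:

After execution: biggest = 20
20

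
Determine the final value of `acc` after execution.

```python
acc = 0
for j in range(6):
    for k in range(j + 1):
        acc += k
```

Let's trace through this code step by step.

Initialize: acc = 0
Entering loop: for j in range(6):

After execution: acc = 35
35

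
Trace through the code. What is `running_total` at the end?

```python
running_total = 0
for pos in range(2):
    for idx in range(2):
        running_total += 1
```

Let's trace through this code step by step.

Initialize: running_total = 0
Entering loop: for pos in range(2):

After execution: running_total = 4
4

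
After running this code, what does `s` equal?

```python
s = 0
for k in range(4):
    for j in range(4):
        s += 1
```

Let's trace through this code step by step.

Initialize: s = 0
Entering loop: for k in range(4):

After execution: s = 16
16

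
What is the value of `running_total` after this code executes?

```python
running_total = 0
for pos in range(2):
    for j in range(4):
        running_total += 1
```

Let's trace through this code step by step.

Initialize: running_total = 0
Entering loop: for pos in range(2):

After execution: running_total = 8
8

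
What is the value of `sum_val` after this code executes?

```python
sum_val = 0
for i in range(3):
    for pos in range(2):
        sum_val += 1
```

Let's trace through this code step by step.

Initialize: sum_val = 0
Entering loop: for i in range(3):

After execution: sum_val = 6
6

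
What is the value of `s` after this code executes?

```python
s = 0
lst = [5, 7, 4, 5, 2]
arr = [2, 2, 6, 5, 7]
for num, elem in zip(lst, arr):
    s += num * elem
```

Let's trace through this code step by step.

Initialize: s = 0
Initialize: lst = [5, 7, 4, 5, 2]
Initialize: arr = [2, 2, 6, 5, 7]
Entering loop: for num, elem in zip(lst, arr):

After execution: s = 87
87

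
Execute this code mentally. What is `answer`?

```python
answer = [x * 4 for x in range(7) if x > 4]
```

Let's trace through this code step by step.

Initialize: answer = [x * 4 for x in range(7) if x > 4]

After execution: answer = [20, 24]
[20, 24]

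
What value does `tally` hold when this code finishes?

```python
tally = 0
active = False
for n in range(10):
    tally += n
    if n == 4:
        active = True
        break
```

Let's trace through this code step by step.

Initialize: tally = 0
Initialize: active = False
Entering loop: for n in range(10):

After execution: tally = 10
10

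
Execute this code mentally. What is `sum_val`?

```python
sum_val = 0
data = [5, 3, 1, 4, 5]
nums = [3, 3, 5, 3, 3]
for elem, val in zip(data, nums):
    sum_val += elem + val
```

Let's trace through this code step by step.

Initialize: sum_val = 0
Initialize: data = [5, 3, 1, 4, 5]
Initialize: nums = [3, 3, 5, 3, 3]
Entering loop: for elem, val in zip(data, nums):

After execution: sum_val = 35
35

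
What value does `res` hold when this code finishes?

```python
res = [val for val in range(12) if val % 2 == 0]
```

Let's trace through this code step by step.

Initialize: res = [val for val in range(12) if val % 2 == 0]

After execution: res = [0, 2, 4, 6, 8, 10]
[0, 2, 4, 6, 8, 10]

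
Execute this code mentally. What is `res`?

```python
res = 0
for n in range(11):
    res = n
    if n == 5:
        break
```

Let's trace through this code step by step.

Initialize: res = 0
Entering loop: for n in range(11):

After execution: res = 5
5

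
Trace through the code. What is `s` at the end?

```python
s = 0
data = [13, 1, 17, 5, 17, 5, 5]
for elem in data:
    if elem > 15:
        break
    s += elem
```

Let's trace through this code step by step.

Initialize: s = 0
Initialize: data = [13, 1, 17, 5, 17, 5, 5]
Entering loop: for elem in data:

After execution: s = 14
14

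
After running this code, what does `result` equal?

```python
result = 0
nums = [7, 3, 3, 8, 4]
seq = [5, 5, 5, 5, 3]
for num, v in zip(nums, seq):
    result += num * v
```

Let's trace through this code step by step.

Initialize: result = 0
Initialize: nums = [7, 3, 3, 8, 4]
Initialize: seq = [5, 5, 5, 5, 3]
Entering loop: for num, v in zip(nums, seq):

After execution: result = 117
117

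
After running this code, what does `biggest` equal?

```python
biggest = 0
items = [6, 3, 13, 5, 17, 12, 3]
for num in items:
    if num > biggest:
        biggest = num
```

Let's trace through this code step by step.

Initialize: biggest = 0
Initialize: items = [6, 3, 13, 5, 17, 12, 3]
Entering loop: for num in items:

After execution: biggest = 17
17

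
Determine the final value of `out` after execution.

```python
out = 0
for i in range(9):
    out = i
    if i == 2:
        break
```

Let's trace through this code step by step.

Initialize: out = 0
Entering loop: for i in range(9):

After execution: out = 2
2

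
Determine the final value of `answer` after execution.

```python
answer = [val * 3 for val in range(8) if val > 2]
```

Let's trace through this code step by step.

Initialize: answer = [val * 3 for val in range(8) if val > 2]

After execution: answer = [9, 12, 15, 18, 21]
[9, 12, 15, 18, 21]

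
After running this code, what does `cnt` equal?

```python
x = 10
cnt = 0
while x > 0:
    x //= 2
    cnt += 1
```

Let's trace through this code step by step.

Initialize: x = 10
Initialize: cnt = 0
Entering loop: while x > 0:

After execution: cnt = 4
4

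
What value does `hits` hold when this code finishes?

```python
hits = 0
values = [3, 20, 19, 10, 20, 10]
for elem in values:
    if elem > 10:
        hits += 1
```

Let's trace through this code step by step.

Initialize: hits = 0
Initialize: values = [3, 20, 19, 10, 20, 10]
Entering loop: for elem in values:

After execution: hits = 3
3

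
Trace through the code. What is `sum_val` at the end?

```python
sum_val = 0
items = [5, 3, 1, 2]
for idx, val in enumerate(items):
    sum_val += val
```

Let's trace through this code step by step.

Initialize: sum_val = 0
Initialize: items = [5, 3, 1, 2]
Entering loop: for idx, val in enumerate(items):

After execution: sum_val = 11
11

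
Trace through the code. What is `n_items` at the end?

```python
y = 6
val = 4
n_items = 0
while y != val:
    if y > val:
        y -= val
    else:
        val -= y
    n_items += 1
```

Let's trace through this code step by step.

Initialize: y = 6
Initialize: val = 4
Initialize: n_items = 0
Entering loop: while y != val:

After execution: n_items = 2
2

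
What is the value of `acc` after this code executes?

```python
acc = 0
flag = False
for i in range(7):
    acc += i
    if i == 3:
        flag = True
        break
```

Let's trace through this code step by step.

Initialize: acc = 0
Initialize: flag = False
Entering loop: for i in range(7):

After execution: acc = 6
6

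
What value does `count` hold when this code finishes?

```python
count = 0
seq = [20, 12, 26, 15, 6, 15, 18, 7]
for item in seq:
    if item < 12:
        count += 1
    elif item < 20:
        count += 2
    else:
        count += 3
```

Let's trace through this code step by step.

Initialize: count = 0
Initialize: seq = [20, 12, 26, 15, 6, 15, 18, 7]
Entering loop: for item in seq:

After execution: count = 16
16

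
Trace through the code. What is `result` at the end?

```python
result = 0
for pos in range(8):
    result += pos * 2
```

Let's trace through this code step by step.

Initialize: result = 0
Entering loop: for pos in range(8):

After execution: result = 56
56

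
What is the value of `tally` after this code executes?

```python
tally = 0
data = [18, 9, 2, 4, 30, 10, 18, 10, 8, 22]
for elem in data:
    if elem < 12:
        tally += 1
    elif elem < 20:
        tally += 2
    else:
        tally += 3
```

Let's trace through this code step by step.

Initialize: tally = 0
Initialize: data = [18, 9, 2, 4, 30, 10, 18, 10, 8, 22]
Entering loop: for elem in data:

After execution: tally = 16
16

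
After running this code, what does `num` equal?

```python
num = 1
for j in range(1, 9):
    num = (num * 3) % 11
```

Let's trace through this code step by step.

Initialize: num = 1
Entering loop: for j in range(1, 9):

After execution: num = 5
5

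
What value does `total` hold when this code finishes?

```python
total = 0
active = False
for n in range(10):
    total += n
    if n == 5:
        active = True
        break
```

Let's trace through this code step by step.

Initialize: total = 0
Initialize: active = False
Entering loop: for n in range(10):

After execution: total = 15
15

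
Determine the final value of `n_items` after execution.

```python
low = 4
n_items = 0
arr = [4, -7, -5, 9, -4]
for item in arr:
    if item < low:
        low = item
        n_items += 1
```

Let's trace through this code step by step.

Initialize: low = 4
Initialize: n_items = 0
Initialize: arr = [4, -7, -5, 9, -4]
Entering loop: for item in arr:

After execution: n_items = 1
1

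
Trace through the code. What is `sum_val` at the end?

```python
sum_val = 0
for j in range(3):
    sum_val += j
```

Let's trace through this code step by step.

Initialize: sum_val = 0
Entering loop: for j in range(3):

After execution: sum_val = 3
3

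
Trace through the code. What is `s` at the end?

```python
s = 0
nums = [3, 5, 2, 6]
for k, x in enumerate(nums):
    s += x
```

Let's trace through this code step by step.

Initialize: s = 0
Initialize: nums = [3, 5, 2, 6]
Entering loop: for k, x in enumerate(nums):

After execution: s = 16
16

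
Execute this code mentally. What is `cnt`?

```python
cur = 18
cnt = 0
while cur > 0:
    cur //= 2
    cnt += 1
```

Let's trace through this code step by step.

Initialize: cur = 18
Initialize: cnt = 0
Entering loop: while cur > 0:

After execution: cnt = 5
5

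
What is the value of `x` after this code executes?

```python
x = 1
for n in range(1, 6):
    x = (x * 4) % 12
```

Let's trace through this code step by step.

Initialize: x = 1
Entering loop: for n in range(1, 6):

After execution: x = 4
4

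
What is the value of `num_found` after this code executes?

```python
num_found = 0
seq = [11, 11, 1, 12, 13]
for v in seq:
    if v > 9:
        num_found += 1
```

Let's trace through this code step by step.

Initialize: num_found = 0
Initialize: seq = [11, 11, 1, 12, 13]
Entering loop: for v in seq:

After execution: num_found = 4
4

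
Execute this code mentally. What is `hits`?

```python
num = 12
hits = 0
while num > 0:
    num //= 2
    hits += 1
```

Let's trace through this code step by step.

Initialize: num = 12
Initialize: hits = 0
Entering loop: while num > 0:

After execution: hits = 4
4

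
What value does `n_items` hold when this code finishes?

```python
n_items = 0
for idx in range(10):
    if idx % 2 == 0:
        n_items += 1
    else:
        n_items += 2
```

Let's trace through this code step by step.

Initialize: n_items = 0
Entering loop: for idx in range(10):

After execution: n_items = 15
15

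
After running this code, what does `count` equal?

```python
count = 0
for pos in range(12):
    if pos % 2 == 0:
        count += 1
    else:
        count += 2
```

Let's trace through this code step by step.

Initialize: count = 0
Entering loop: for pos in range(12):

After execution: count = 18
18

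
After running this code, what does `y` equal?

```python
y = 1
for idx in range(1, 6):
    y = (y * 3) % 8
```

Let's trace through this code step by step.

Initialize: y = 1
Entering loop: for idx in range(1, 6):

After execution: y = 3
3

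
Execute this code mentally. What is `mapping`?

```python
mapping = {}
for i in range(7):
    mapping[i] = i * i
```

Let's trace through this code step by step.

Initialize: mapping = {}
Entering loop: for i in range(7):

After execution: mapping = {0: 0, 1: 1, 2: 4, 3: 9, 4: 16, 5: 25, 6: 36}
{0: 0, 1: 1, 2: 4, 3: 9, 4: 16, 5: 25, 6: 36}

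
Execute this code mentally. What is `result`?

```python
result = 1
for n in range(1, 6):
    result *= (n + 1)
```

Let's trace through this code step by step.

Initialize: result = 1
Entering loop: for n in range(1, 6):

After execution: result = 720
720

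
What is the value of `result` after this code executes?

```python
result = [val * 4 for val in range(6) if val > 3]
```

Let's trace through this code step by step.

Initialize: result = [val * 4 for val in range(6) if val > 3]

After execution: result = [16, 20]
[16, 20]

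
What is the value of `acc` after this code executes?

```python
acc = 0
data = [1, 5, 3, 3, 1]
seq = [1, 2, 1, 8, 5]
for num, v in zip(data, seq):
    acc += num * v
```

Let's trace through this code step by step.

Initialize: acc = 0
Initialize: data = [1, 5, 3, 3, 1]
Initialize: seq = [1, 2, 1, 8, 5]
Entering loop: for num, v in zip(data, seq):

After execution: acc = 43
43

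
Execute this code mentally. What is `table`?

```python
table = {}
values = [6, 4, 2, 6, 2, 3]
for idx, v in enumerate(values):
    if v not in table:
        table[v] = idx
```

Let's trace through this code step by step.

Initialize: table = {}
Initialize: values = [6, 4, 2, 6, 2, 3]
Entering loop: for idx, v in enumerate(values):

After execution: table = {6: 0, 4: 1, 2: 2, 3: 5}
{6: 0, 4: 1, 2: 2, 3: 5}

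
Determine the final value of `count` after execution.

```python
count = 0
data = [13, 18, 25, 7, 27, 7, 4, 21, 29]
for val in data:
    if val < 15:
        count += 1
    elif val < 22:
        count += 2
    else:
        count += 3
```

Let's trace through this code step by step.

Initialize: count = 0
Initialize: data = [13, 18, 25, 7, 27, 7, 4, 21, 29]
Entering loop: for val in data:

After execution: count = 17
17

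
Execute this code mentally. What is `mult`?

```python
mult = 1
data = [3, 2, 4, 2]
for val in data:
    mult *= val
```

Let's trace through this code step by step.

Initialize: mult = 1
Initialize: data = [3, 2, 4, 2]
Entering loop: for val in data:

After execution: mult = 48
48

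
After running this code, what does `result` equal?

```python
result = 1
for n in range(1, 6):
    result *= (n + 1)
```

Let's trace through this code step by step.

Initialize: result = 1
Entering loop: for n in range(1, 6):

After execution: result = 720
720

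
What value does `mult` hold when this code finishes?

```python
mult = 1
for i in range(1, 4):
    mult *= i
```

Let's trace through this code step by step.

Initialize: mult = 1
Entering loop: for i in range(1, 4):

After execution: mult = 6
6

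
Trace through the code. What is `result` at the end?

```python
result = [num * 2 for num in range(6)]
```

Let's trace through this code step by step.

Initialize: result = [num * 2 for num in range(6)]

After execution: result = [0, 2, 4, 6, 8, 10]
[0, 2, 4, 6, 8, 10]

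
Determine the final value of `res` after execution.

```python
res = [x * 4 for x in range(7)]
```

Let's trace through this code step by step.

Initialize: res = [x * 4 for x in range(7)]

After execution: res = [0, 4, 8, 12, 16, 20, 24]
[0, 4, 8, 12, 16, 20, 24]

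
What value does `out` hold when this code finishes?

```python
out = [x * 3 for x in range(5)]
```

Let's trace through this code step by step.

Initialize: out = [x * 3 for x in range(5)]

After execution: out = [0, 3, 6, 9, 12]
[0, 3, 6, 9, 12]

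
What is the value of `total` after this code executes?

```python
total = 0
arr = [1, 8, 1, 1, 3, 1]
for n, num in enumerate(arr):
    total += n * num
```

Let's trace through this code step by step.

Initialize: total = 0
Initialize: arr = [1, 8, 1, 1, 3, 1]
Entering loop: for n, num in enumerate(arr):

After execution: total = 30
30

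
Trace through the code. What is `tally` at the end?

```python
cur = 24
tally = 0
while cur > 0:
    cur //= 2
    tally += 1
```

Let's trace through this code step by step.

Initialize: cur = 24
Initialize: tally = 0
Entering loop: while cur > 0:

After execution: tally = 5
5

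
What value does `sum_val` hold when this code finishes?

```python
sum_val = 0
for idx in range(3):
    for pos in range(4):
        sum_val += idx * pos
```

Let's trace through this code step by step.

Initialize: sum_val = 0
Entering loop: for idx in range(3):

After execution: sum_val = 18
18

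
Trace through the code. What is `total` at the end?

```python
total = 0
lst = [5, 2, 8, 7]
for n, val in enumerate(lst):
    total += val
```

Let's trace through this code step by step.

Initialize: total = 0
Initialize: lst = [5, 2, 8, 7]
Entering loop: for n, val in enumerate(lst):

After execution: total = 22
22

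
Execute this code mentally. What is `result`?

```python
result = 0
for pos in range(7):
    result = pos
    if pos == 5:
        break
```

Let's trace through this code step by step.

Initialize: result = 0
Entering loop: for pos in range(7):

After execution: result = 5
5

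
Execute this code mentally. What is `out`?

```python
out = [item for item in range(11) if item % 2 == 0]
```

Let's trace through this code step by step.

Initialize: out = [item for item in range(11) if item % 2 == 0]

After execution: out = [0, 2, 4, 6, 8, 10]
[0, 2, 4, 6, 8, 10]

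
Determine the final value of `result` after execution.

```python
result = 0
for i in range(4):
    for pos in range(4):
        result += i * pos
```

Let's trace through this code step by step.

Initialize: result = 0
Entering loop: for i in range(4):

After execution: result = 36
36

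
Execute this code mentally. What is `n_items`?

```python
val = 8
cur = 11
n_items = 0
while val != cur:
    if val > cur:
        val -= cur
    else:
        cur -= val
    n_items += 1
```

Let's trace through this code step by step.

Initialize: val = 8
Initialize: cur = 11
Initialize: n_items = 0
Entering loop: while val != cur:

After execution: n_items = 5
5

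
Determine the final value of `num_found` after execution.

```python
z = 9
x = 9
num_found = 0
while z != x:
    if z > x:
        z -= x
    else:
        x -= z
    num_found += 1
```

Let's trace through this code step by step.

Initialize: z = 9
Initialize: x = 9
Initialize: num_found = 0
Entering loop: while z != x:

After execution: num_found = 0
0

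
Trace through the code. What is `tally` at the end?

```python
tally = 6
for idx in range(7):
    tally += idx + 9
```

Let's trace through this code step by step.

Initialize: tally = 6
Entering loop: for idx in range(7):

After execution: tally = 90
90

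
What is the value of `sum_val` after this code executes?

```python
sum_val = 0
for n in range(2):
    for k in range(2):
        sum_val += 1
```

Let's trace through this code step by step.

Initialize: sum_val = 0
Entering loop: for n in range(2):

After execution: sum_val = 4
4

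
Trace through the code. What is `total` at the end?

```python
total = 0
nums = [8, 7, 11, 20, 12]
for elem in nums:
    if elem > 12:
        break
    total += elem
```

Let's trace through this code step by step.

Initialize: total = 0
Initialize: nums = [8, 7, 11, 20, 12]
Entering loop: for elem in nums:

After execution: total = 26
26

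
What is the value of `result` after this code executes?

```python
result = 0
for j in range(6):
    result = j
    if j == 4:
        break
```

Let's trace through this code step by step.

Initialize: result = 0
Entering loop: for j in range(6):

After execution: result = 4
4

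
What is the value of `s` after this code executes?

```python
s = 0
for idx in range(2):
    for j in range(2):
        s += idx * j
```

Let's trace through this code step by step.

Initialize: s = 0
Entering loop: for idx in range(2):

After execution: s = 1
1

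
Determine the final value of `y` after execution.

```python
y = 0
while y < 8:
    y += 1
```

Let's trace through this code step by step.

Initialize: y = 0
Entering loop: while y < 8:

After execution: y = 8
8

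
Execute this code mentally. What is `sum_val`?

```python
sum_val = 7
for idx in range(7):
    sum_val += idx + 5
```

Let's trace through this code step by step.

Initialize: sum_val = 7
Entering loop: for idx in range(7):

After execution: sum_val = 63
63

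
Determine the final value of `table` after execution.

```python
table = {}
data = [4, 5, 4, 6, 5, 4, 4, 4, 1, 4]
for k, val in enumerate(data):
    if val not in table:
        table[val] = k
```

Let's trace through this code step by step.

Initialize: table = {}
Initialize: data = [4, 5, 4, 6, 5, 4, 4, 4, 1, 4]
Entering loop: for k, val in enumerate(data):

After execution: table = {4: 0, 5: 1, 6: 3, 1: 8}
{4: 0, 5: 1, 6: 3, 1: 8}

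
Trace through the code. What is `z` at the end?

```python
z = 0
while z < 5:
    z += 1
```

Let's trace through this code step by step.

Initialize: z = 0
Entering loop: while z < 5:

After execution: z = 5
5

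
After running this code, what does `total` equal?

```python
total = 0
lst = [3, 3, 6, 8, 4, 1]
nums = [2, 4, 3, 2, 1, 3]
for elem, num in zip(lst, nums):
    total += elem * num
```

Let's trace through this code step by step.

Initialize: total = 0
Initialize: lst = [3, 3, 6, 8, 4, 1]
Initialize: nums = [2, 4, 3, 2, 1, 3]
Entering loop: for elem, num in zip(lst, nums):

After execution: total = 59
59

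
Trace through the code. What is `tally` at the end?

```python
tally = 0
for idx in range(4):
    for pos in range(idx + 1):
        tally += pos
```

Let's trace through this code step by step.

Initialize: tally = 0
Entering loop: for idx in range(4):

After execution: tally = 10
10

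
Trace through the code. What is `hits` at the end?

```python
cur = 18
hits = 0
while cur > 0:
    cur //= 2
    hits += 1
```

Let's trace through this code step by step.

Initialize: cur = 18
Initialize: hits = 0
Entering loop: while cur > 0:

After execution: hits = 5
5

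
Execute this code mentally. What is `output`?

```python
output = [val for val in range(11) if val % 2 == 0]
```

Let's trace through this code step by step.

Initialize: output = [val for val in range(11) if val % 2 == 0]

After execution: output = [0, 2, 4, 6, 8, 10]
[0, 2, 4, 6, 8, 10]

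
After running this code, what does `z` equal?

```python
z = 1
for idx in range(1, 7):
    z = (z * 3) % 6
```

Let's trace through this code step by step.

Initialize: z = 1
Entering loop: for idx in range(1, 7):

After execution: z = 3
3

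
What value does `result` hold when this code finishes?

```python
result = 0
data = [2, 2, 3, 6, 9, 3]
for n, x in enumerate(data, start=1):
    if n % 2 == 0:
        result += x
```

Let's trace through this code step by step.

Initialize: result = 0
Initialize: data = [2, 2, 3, 6, 9, 3]
Entering loop: for n, x in enumerate(data, start=1):

After execution: result = 11
11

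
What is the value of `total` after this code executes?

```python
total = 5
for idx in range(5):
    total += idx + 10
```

Let's trace through this code step by step.

Initialize: total = 5
Entering loop: for idx in range(5):

After execution: total = 65
65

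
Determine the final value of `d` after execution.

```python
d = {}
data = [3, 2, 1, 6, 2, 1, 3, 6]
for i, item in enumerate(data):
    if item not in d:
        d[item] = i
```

Let's trace through this code step by step.

Initialize: d = {}
Initialize: data = [3, 2, 1, 6, 2, 1, 3, 6]
Entering loop: for i, item in enumerate(data):

After execution: d = {3: 0, 2: 1, 1: 2, 6: 3}
{3: 0, 2: 1, 1: 2, 6: 3}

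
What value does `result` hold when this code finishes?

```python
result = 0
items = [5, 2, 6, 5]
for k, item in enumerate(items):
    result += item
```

Let's trace through this code step by step.

Initialize: result = 0
Initialize: items = [5, 2, 6, 5]
Entering loop: for k, item in enumerate(items):

After execution: result = 18
18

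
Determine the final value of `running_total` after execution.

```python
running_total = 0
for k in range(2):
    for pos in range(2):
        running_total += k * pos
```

Let's trace through this code step by step.

Initialize: running_total = 0
Entering loop: for k in range(2):

After execution: running_total = 1
1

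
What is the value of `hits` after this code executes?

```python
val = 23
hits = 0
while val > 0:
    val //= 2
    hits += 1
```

Let's trace through this code step by step.

Initialize: val = 23
Initialize: hits = 0
Entering loop: while val > 0:

After execution: hits = 5
5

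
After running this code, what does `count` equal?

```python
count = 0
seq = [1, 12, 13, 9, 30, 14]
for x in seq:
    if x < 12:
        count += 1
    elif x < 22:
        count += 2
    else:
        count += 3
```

Let's trace through this code step by step.

Initialize: count = 0
Initialize: seq = [1, 12, 13, 9, 30, 14]
Entering loop: for x in seq:

After execution: count = 11
11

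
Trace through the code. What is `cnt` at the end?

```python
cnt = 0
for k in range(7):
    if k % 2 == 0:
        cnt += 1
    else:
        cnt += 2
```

Let's trace through this code step by step.

Initialize: cnt = 0
Entering loop: for k in range(7):

After execution: cnt = 10
10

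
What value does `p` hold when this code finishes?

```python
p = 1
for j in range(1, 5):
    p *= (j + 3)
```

Let's trace through this code step by step.

Initialize: p = 1
Entering loop: for j in range(1, 5):

After execution: p = 840
840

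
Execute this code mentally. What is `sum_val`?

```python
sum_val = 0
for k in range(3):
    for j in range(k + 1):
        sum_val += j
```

Let's trace through this code step by step.

Initialize: sum_val = 0
Entering loop: for k in range(3):

After execution: sum_val = 4
4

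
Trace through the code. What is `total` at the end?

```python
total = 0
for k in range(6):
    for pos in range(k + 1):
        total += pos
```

Let's trace through this code step by step.

Initialize: total = 0
Entering loop: for k in range(6):

After execution: total = 35
35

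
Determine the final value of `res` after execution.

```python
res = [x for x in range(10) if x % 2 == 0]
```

Let's trace through this code step by step.

Initialize: res = [x for x in range(10) if x % 2 == 0]

After execution: res = [0, 2, 4, 6, 8]
[0, 2, 4, 6, 8]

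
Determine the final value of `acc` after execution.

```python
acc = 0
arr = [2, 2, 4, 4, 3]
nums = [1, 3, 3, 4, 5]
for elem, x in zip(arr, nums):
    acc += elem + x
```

Let's trace through this code step by step.

Initialize: acc = 0
Initialize: arr = [2, 2, 4, 4, 3]
Initialize: nums = [1, 3, 3, 4, 5]
Entering loop: for elem, x in zip(arr, nums):

After execution: acc = 31
31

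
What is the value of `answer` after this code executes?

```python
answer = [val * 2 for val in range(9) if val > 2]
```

Let's trace through this code step by step.

Initialize: answer = [val * 2 for val in range(9) if val > 2]

After execution: answer = [6, 8, 10, 12, 14, 16]
[6, 8, 10, 12, 14, 16]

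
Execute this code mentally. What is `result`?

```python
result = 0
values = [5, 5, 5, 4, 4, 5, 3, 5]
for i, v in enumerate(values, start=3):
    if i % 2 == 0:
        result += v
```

Let's trace through this code step by step.

Initialize: result = 0
Initialize: values = [5, 5, 5, 4, 4, 5, 3, 5]
Entering loop: for i, v in enumerate(values, start=3):

After execution: result = 19
19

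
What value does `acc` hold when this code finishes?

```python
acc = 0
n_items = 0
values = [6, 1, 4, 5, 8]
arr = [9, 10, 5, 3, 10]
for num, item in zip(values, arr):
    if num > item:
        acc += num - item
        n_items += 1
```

Let's trace through this code step by step.

Initialize: acc = 0
Initialize: n_items = 0
Initialize: values = [6, 1, 4, 5, 8]
Initialize: arr = [9, 10, 5, 3, 10]
Entering loop: for num, item in zip(values, arr):

After execution: acc = 2
2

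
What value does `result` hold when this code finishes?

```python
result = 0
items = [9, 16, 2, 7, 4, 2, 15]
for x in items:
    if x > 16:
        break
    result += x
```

Let's trace through this code step by step.

Initialize: result = 0
Initialize: items = [9, 16, 2, 7, 4, 2, 15]
Entering loop: for x in items:

After execution: result = 55
55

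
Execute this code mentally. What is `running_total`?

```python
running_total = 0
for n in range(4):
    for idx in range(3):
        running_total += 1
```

Let's trace through this code step by step.

Initialize: running_total = 0
Entering loop: for n in range(4):

After execution: running_total = 12
12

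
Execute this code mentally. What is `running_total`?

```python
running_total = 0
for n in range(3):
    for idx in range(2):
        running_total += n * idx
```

Let's trace through this code step by step.

Initialize: running_total = 0
Entering loop: for n in range(3):

After execution: running_total = 3
3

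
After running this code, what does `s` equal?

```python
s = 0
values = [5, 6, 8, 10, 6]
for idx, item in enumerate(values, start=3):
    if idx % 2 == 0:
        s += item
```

Let's trace through this code step by step.

Initialize: s = 0
Initialize: values = [5, 6, 8, 10, 6]
Entering loop: for idx, item in enumerate(values, start=3):

After execution: s = 16
16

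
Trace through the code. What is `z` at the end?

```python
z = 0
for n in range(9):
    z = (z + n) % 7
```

Let's trace through this code step by step.

Initialize: z = 0
Entering loop: for n in range(9):

After execution: z = 1
1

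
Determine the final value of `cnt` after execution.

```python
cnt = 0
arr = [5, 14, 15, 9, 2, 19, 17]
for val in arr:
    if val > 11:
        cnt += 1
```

Let's trace through this code step by step.

Initialize: cnt = 0
Initialize: arr = [5, 14, 15, 9, 2, 19, 17]
Entering loop: for val in arr:

After execution: cnt = 4
4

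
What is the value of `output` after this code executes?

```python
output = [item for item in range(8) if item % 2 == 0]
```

Let's trace through this code step by step.

Initialize: output = [item for item in range(8) if item % 2 == 0]

After execution: output = [0, 2, 4, 6]
[0, 2, 4, 6]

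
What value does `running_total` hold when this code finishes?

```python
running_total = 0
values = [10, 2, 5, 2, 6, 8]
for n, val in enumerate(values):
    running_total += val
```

Let's trace through this code step by step.

Initialize: running_total = 0
Initialize: values = [10, 2, 5, 2, 6, 8]
Entering loop: for n, val in enumerate(values):

After execution: running_total = 33
33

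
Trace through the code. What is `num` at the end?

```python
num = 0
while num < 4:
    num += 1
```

Let's trace through this code step by step.

Initialize: num = 0
Entering loop: while num < 4:

After execution: num = 4
4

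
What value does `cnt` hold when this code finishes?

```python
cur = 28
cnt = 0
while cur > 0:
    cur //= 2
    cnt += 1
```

Let's trace through this code step by step.

Initialize: cur = 28
Initialize: cnt = 0
Entering loop: while cur > 0:

After execution: cnt = 5
5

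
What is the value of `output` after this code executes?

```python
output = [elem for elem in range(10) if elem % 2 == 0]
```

Let's trace through this code step by step.

Initialize: output = [elem for elem in range(10) if elem % 2 == 0]

After execution: output = [0, 2, 4, 6, 8]
[0, 2, 4, 6, 8]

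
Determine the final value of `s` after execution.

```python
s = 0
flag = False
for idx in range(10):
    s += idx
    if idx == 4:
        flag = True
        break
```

Let's trace through this code step by step.

Initialize: s = 0
Initialize: flag = False
Entering loop: for idx in range(10):

After execution: s = 10
10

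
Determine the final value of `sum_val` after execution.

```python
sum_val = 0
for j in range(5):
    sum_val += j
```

Let's trace through this code step by step.

Initialize: sum_val = 0
Entering loop: for j in range(5):

After execution: sum_val = 10
10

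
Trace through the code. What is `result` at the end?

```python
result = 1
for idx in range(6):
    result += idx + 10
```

Let's trace through this code step by step.

Initialize: result = 1
Entering loop: for idx in range(6):

After execution: result = 76
76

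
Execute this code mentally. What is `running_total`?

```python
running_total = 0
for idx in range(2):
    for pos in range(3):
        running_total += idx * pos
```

Let's trace through this code step by step.

Initialize: running_total = 0
Entering loop: for idx in range(2):

After execution: running_total = 3
3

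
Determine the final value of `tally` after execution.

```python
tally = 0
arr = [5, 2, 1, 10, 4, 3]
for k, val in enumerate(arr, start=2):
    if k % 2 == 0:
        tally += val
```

Let's trace through this code step by step.

Initialize: tally = 0
Initialize: arr = [5, 2, 1, 10, 4, 3]
Entering loop: for k, val in enumerate(arr, start=2):

After execution: tally = 10
10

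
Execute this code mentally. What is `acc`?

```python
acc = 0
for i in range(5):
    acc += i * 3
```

Let's trace through this code step by step.

Initialize: acc = 0
Entering loop: for i in range(5):

After execution: acc = 30
30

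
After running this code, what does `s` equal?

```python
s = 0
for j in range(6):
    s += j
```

Let's trace through this code step by step.

Initialize: s = 0
Entering loop: for j in range(6):

After execution: s = 15
15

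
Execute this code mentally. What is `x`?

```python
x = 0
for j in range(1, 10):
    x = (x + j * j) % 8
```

Let's trace through this code step by step.

Initialize: x = 0
Entering loop: for j in range(1, 10):

After execution: x = 5
5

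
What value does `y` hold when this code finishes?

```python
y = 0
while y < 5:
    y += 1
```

Let's trace through this code step by step.

Initialize: y = 0
Entering loop: while y < 5:

After execution: y = 5
5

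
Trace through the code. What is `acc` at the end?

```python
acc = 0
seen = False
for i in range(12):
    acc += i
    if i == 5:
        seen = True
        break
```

Let's trace through this code step by step.

Initialize: acc = 0
Initialize: seen = False
Entering loop: for i in range(12):

After execution: acc = 15
15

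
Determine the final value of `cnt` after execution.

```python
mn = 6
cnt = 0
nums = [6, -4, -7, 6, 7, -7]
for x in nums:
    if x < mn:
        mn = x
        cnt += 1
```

Let's trace through this code step by step.

Initialize: mn = 6
Initialize: cnt = 0
Initialize: nums = [6, -4, -7, 6, 7, -7]
Entering loop: for x in nums:

After execution: cnt = 2
2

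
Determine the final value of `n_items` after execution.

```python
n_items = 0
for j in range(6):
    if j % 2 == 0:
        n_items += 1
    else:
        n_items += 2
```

Let's trace through this code step by step.

Initialize: n_items = 0
Entering loop: for j in range(6):

After execution: n_items = 9
9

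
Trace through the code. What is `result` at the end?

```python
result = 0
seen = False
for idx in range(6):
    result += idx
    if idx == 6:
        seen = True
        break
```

Let's trace through this code step by step.

Initialize: result = 0
Initialize: seen = False
Entering loop: for idx in range(6):

After execution: result = 15
15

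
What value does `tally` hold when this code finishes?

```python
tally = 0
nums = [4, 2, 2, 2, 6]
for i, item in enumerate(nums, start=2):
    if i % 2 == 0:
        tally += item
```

Let's trace through this code step by step.

Initialize: tally = 0
Initialize: nums = [4, 2, 2, 2, 6]
Entering loop: for i, item in enumerate(nums, start=2):

After execution: tally = 12
12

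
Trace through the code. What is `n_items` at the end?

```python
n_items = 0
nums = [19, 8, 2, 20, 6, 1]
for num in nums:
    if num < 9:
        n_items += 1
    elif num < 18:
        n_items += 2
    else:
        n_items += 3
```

Let's trace through this code step by step.

Initialize: n_items = 0
Initialize: nums = [19, 8, 2, 20, 6, 1]
Entering loop: for num in nums:

After execution: n_items = 10
10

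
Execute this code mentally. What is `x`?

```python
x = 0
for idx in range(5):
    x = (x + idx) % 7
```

Let's trace through this code step by step.

Initialize: x = 0
Entering loop: for idx in range(5):

After execution: x = 3
3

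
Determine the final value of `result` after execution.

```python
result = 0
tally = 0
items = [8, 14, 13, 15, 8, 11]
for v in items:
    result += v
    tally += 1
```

Let's trace through this code step by step.

Initialize: result = 0
Initialize: tally = 0
Initialize: items = [8, 14, 13, 15, 8, 11]
Entering loop: for v in items:

After execution: result = 69
69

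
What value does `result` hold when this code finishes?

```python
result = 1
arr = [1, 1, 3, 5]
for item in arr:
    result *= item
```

Let's trace through this code step by step.

Initialize: result = 1
Initialize: arr = [1, 1, 3, 5]
Entering loop: for item in arr:

After execution: result = 15
15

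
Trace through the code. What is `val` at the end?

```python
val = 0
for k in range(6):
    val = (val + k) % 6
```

Let's trace through this code step by step.

Initialize: val = 0
Entering loop: for k in range(6):

After execution: val = 3
3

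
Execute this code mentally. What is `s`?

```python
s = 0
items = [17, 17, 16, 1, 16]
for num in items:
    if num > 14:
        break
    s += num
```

Let's trace through this code step by step.

Initialize: s = 0
Initialize: items = [17, 17, 16, 1, 16]
Entering loop: for num in items:

After execution: s = 0
0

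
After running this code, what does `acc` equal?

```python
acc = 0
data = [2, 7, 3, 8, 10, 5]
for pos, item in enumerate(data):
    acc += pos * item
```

Let's trace through this code step by step.

Initialize: acc = 0
Initialize: data = [2, 7, 3, 8, 10, 5]
Entering loop: for pos, item in enumerate(data):

After execution: acc = 102
102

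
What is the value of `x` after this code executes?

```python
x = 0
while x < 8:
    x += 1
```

Let's trace through this code step by step.

Initialize: x = 0
Entering loop: while x < 8:

After execution: x = 8
8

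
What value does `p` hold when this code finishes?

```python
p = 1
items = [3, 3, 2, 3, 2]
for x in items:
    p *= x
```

Let's trace through this code step by step.

Initialize: p = 1
Initialize: items = [3, 3, 2, 3, 2]
Entering loop: for x in items:

After execution: p = 108
108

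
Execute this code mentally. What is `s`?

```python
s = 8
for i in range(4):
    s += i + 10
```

Let's trace through this code step by step.

Initialize: s = 8
Entering loop: for i in range(4):

After execution: s = 54
54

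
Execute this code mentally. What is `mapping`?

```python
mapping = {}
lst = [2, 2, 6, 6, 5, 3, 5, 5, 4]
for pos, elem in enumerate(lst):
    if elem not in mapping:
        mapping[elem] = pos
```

Let's trace through this code step by step.

Initialize: mapping = {}
Initialize: lst = [2, 2, 6, 6, 5, 3, 5, 5, 4]
Entering loop: for pos, elem in enumerate(lst):

After execution: mapping = {2: 0, 6: 2, 5: 4, 3: 5, 4: 8}
{2: 0, 6: 2, 5: 4, 3: 5, 4: 8}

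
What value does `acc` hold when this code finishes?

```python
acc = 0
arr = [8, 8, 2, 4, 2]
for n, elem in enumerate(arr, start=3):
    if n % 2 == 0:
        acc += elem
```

Let's trace through this code step by step.

Initialize: acc = 0
Initialize: arr = [8, 8, 2, 4, 2]
Entering loop: for n, elem in enumerate(arr, start=3):

After execution: acc = 12
12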